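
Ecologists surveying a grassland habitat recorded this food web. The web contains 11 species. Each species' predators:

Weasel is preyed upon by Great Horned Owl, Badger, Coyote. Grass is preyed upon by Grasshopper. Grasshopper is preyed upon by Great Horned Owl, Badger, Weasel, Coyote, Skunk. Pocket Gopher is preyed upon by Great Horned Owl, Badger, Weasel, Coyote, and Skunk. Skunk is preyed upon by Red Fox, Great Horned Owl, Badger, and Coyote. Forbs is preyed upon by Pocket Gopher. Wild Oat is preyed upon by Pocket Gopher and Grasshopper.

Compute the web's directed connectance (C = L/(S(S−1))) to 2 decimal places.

The web has S = 11 species and L = 21 feeding links.
C = L / (S(S−1)) = 21 / 110 = 0.1909 ≈ 0.19.

C = 0.19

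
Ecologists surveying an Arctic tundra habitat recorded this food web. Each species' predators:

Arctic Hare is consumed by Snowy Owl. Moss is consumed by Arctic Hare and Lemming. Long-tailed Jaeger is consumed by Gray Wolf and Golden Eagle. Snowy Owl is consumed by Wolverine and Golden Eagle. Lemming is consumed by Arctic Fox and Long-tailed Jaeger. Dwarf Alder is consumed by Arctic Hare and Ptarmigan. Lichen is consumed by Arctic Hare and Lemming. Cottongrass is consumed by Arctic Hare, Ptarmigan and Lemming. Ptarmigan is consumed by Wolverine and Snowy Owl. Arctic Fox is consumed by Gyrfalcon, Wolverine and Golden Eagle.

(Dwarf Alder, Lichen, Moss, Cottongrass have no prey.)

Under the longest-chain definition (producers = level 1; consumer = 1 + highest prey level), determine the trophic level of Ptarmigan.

Dwarf Alder is a producer → level 1.
Ptarmigan eats Dwarf Alder (level 1); other prey at levels: Cottongrass 1 → level 2.

Trophic level 2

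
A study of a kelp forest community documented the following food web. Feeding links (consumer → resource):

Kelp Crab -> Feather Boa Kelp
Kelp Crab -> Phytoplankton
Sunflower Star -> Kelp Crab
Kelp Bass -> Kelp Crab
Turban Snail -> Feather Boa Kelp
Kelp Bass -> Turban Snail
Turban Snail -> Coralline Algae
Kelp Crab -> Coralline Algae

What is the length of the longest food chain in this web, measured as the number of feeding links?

2 links

One longest chain: Feather Boa Kelp → Kelp Crab → Sunflower Star.
It has 3 species and 2 links.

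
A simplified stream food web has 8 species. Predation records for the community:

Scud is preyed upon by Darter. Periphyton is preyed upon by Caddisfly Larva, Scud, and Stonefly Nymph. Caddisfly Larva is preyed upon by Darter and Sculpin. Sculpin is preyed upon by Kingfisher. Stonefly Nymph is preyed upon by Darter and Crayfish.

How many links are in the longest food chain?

3 links

One longest chain: Periphyton → Caddisfly Larva → Sculpin → Kingfisher.
It has 4 species and 3 links.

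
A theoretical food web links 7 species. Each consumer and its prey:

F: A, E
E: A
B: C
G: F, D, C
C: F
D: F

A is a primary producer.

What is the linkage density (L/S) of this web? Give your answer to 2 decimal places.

L/S = 1.29

There are L = 9 links among S = 7 species.
L/S = 9/7 = 1.2857 ≈ 1.29.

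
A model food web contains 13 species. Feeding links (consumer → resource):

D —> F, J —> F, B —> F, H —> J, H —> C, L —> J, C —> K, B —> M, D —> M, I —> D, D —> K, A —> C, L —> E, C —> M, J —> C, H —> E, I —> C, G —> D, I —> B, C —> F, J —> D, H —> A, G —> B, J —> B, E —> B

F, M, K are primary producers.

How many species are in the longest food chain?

One longest chain: F → B → E → H.
It has 4 species and 3 links.

4 species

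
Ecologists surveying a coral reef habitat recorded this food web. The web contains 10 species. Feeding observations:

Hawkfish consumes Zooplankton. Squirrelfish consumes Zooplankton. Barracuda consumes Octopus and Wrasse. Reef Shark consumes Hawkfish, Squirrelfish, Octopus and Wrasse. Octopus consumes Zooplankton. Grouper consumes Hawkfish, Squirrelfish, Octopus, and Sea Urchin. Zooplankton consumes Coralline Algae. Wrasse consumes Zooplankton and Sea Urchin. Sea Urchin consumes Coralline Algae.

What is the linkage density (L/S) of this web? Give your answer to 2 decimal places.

There are L = 17 links among S = 10 species.
L/S = 17/10 = 1.7000 ≈ 1.70.

L/S = 1.70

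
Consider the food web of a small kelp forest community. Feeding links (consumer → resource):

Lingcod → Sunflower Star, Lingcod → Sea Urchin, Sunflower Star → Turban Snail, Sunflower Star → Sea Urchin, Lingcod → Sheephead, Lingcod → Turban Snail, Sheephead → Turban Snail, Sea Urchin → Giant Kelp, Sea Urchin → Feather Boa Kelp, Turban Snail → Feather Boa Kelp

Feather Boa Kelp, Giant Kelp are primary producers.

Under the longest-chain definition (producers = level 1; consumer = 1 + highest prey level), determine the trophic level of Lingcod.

Feather Boa Kelp is a producer → level 1.
Turban Snail eats Feather Boa Kelp → level 2.
Sunflower Star eats Turban Snail (level 2); other prey at levels: Sea Urchin 2 → level 3.
Lingcod eats Sunflower Star (level 3); other prey at levels: Turban Snail 2, Sea Urchin 2, Sheephead 3 → level 4.

Trophic level 4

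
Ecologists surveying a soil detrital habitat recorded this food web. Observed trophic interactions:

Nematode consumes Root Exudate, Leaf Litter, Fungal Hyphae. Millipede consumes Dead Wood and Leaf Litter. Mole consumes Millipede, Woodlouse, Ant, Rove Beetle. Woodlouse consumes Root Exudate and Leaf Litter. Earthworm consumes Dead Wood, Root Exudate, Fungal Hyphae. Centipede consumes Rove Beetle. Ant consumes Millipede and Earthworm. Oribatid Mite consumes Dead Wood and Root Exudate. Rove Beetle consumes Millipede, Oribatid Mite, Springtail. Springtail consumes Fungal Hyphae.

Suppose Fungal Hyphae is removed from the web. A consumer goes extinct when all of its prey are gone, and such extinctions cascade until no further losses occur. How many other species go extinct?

Remove Fungal Hyphae.
Round 1: Springtail (all prey gone) → extinct.
No further losses. Total secondary extinctions: 1.

1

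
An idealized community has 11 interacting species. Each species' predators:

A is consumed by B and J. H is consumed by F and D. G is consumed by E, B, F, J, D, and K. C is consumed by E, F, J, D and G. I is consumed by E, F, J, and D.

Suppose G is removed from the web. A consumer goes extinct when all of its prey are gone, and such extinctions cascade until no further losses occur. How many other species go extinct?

Remove G.
Round 1: K (all prey gone) → extinct.
No further losses. Total secondary extinctions: 1.

1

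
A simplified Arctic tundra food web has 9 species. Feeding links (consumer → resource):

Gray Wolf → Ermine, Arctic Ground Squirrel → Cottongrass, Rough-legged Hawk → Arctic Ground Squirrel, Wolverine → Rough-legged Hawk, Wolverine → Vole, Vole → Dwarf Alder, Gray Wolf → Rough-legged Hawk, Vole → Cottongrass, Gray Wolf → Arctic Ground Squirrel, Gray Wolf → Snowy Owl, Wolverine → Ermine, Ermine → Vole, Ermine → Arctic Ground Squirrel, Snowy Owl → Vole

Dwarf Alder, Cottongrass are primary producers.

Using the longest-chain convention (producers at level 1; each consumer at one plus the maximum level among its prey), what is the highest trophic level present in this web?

4

Producers (level 1): Dwarf Alder, Cottongrass.
Dwarf Alder → Vole → Snowy Owl → Gray Wolf gives Gray Wolf level 4.
No species has a prey at level 4, so no species reaches level 5.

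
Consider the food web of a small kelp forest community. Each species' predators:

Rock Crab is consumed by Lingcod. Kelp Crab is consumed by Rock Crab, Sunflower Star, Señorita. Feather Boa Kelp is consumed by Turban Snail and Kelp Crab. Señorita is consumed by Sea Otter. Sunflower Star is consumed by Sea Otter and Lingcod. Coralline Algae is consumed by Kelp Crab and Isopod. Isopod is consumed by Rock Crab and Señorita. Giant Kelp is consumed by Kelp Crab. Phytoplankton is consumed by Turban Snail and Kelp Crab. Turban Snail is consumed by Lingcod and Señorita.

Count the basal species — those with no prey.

Basal species (no prey listed): Giant Kelp, Phytoplankton, Coralline Algae, Feather Boa Kelp.
Count: 4.

4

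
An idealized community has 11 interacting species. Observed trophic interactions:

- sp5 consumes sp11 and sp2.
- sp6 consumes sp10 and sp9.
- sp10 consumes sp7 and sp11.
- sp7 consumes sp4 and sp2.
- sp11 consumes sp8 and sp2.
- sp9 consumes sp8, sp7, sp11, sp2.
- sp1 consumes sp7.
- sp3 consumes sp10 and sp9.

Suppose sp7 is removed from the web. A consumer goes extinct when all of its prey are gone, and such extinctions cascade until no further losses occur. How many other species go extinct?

1

Remove sp7.
Round 1: sp1 (all prey gone) → extinct.
No further losses. Total secondary extinctions: 1.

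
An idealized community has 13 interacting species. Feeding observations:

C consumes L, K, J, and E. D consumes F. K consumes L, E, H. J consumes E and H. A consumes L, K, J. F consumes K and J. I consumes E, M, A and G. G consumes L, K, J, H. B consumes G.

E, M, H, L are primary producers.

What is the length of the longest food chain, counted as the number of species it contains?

4 species

One longest chain: E → J → G → B.
It has 4 species and 3 links.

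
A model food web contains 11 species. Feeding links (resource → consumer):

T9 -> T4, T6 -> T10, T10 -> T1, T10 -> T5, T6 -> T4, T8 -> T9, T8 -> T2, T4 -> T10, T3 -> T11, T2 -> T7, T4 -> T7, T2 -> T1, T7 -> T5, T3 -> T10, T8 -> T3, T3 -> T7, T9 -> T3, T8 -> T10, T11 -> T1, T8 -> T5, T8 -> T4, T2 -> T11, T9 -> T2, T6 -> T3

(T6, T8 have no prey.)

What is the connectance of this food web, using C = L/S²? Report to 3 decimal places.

The web has S = 11 species and L = 24 feeding links.
C = L / S² = 24 / 121 = 0.1983 ≈ 0.198.

C = 0.198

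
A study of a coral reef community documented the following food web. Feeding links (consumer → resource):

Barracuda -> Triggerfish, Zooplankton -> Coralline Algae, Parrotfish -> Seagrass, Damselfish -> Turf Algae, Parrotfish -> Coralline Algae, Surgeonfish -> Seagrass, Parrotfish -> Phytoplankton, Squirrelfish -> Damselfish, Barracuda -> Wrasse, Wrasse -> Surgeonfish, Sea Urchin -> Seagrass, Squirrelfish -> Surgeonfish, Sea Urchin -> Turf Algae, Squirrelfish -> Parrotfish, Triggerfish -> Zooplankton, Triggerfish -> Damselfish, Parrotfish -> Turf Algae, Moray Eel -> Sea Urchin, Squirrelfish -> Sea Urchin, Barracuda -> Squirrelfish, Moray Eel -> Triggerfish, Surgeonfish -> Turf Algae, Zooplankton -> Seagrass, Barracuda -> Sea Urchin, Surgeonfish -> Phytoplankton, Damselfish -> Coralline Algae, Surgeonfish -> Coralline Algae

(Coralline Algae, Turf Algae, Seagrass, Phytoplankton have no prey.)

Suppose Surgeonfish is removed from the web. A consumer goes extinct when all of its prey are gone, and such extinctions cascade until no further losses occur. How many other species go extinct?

Remove Surgeonfish.
Round 1: Wrasse (all prey gone) → extinct.
No further losses. Total secondary extinctions: 1.

1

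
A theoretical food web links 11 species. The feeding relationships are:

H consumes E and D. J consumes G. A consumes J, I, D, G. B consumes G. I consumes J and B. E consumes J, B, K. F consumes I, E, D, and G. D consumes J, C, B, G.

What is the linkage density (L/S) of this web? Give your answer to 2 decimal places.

L/S = 1.91

There are L = 21 links among S = 11 species.
L/S = 21/11 = 1.9091 ≈ 1.91.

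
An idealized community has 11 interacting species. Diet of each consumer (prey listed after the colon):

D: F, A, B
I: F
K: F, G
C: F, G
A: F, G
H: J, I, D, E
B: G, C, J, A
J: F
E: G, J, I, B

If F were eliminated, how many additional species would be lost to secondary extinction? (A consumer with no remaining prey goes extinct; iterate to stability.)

Remove F.
Round 1: J (all prey gone), I (all prey gone) → extinct.
No further losses. Total secondary extinctions: 2.

2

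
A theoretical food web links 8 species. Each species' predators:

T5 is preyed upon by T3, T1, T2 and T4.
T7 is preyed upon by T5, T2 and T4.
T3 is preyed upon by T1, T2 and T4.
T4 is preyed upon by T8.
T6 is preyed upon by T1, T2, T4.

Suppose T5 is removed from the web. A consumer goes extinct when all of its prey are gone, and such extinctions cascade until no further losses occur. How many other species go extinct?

Remove T5.
Round 1: T3 (all prey gone) → extinct.
No further losses. Total secondary extinctions: 1.

1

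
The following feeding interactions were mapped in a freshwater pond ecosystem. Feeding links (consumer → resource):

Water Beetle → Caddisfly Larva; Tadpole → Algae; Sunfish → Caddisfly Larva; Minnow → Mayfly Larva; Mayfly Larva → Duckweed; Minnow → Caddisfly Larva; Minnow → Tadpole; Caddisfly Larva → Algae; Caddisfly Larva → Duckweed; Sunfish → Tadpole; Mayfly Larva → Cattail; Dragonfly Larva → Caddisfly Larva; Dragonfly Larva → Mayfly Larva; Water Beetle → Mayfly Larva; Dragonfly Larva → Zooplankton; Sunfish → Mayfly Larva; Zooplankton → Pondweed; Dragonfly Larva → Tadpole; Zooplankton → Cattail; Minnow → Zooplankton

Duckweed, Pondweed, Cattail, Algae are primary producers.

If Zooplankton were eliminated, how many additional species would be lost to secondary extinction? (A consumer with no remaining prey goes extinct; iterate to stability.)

Remove Zooplankton.
Every predator of it retains at least one other prey: Dragonfly Larva still has Tadpole, Mayfly Larva, Caddisfly Larva; Minnow still has Tadpole, Mayfly Larva, Caddisfly Larva.
No consumer loses all prey, so no secondary extinctions occur.

0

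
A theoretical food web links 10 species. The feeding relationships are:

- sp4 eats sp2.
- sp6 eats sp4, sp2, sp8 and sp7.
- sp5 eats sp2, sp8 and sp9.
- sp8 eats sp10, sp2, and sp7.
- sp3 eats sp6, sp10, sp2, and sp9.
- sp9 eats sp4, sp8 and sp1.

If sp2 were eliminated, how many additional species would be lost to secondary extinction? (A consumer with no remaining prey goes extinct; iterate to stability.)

1

Remove sp2.
Round 1: sp4 (all prey gone) → extinct.
No further losses. Total secondary extinctions: 1.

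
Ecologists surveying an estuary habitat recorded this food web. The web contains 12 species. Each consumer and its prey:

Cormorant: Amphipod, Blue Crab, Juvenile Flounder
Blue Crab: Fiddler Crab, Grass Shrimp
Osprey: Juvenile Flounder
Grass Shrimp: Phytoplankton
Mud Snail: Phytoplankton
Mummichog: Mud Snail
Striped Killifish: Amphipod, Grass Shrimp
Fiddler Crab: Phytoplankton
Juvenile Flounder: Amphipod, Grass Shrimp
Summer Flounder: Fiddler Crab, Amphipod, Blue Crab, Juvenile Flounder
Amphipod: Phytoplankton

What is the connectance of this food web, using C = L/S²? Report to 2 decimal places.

The web has S = 12 species and L = 19 feeding links.
C = L / S² = 19 / 144 = 0.1319 ≈ 0.13.

C = 0.13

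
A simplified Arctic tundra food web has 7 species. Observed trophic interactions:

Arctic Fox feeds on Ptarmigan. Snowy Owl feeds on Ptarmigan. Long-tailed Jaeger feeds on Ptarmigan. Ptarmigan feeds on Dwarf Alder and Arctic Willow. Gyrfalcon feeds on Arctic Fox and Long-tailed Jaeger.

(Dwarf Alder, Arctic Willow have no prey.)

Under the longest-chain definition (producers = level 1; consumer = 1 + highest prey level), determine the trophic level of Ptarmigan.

Trophic level 2

Dwarf Alder is a producer → level 1.
Ptarmigan eats Dwarf Alder (level 1); other prey at levels: Arctic Willow 1 → level 2.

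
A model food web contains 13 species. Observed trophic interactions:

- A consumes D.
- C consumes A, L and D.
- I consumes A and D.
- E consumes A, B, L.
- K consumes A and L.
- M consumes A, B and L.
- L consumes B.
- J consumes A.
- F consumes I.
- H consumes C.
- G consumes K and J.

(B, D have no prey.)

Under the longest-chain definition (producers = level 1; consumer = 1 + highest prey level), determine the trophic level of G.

B is a producer → level 1.
L eats B → level 2.
K eats L (level 2); other prey at levels: A 2 → level 3.
G eats K (level 3); other prey at levels: J 3 → level 4.

Trophic level 4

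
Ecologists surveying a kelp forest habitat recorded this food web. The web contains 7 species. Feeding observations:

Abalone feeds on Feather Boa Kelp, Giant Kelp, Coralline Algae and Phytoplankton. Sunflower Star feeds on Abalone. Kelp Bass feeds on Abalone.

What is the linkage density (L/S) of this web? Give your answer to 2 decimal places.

There are L = 6 links among S = 7 species.
L/S = 6/7 = 0.8571 ≈ 0.86.

L/S = 0.86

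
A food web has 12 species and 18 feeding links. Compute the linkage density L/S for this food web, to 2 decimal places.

L/S = 1.50

There are L = 18 links among S = 12 species.
L/S = 18/12 = 1.5000 ≈ 1.50.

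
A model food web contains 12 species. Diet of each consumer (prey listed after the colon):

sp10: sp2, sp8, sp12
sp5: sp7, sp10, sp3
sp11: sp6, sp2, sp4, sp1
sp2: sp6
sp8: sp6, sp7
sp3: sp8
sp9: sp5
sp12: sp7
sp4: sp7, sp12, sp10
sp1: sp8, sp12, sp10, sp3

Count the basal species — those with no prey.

Basal species (no prey listed): sp6, sp7.
Count: 2.

2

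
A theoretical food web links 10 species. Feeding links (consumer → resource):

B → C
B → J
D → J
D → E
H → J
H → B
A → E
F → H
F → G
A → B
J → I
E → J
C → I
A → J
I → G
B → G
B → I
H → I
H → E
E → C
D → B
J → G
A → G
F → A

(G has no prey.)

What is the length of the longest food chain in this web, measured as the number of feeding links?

One longest chain: G → I → C → E → A → F.
It has 6 species and 5 links.

5 links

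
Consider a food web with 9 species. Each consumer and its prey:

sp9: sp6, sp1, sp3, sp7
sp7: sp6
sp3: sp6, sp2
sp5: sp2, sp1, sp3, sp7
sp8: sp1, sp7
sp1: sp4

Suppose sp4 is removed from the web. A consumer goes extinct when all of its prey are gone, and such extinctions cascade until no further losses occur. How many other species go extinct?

1

Remove sp4.
Round 1: sp1 (all prey gone) → extinct.
No further losses. Total secondary extinctions: 1.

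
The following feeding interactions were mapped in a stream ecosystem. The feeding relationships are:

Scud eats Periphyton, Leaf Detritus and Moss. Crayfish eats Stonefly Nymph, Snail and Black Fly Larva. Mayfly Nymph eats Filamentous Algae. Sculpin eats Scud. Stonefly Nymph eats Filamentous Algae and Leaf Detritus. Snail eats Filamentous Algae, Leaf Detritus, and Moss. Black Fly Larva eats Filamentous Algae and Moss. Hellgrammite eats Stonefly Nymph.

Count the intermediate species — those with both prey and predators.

4

Intermediate species (has both prey and predators): Scud, Snail, Stonefly Nymph, Black Fly Larva.
Count: 4.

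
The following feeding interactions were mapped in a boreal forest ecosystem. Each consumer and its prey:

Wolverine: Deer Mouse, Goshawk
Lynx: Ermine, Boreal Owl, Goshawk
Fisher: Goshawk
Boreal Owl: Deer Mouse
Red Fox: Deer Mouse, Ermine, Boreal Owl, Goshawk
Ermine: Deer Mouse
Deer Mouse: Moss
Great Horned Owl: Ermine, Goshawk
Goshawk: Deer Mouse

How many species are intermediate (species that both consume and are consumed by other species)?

Intermediate species (has both prey and predators): Deer Mouse, Ermine, Boreal Owl, Goshawk.
Count: 4.

4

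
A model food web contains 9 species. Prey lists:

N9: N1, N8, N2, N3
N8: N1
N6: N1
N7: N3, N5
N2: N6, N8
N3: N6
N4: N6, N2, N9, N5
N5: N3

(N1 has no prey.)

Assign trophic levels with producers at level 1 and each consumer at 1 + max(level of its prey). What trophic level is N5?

N1 is a producer → level 1.
N6 eats N1 → level 2.
N3 eats N6 → level 3.
N5 eats N3 → level 4.

Trophic level 4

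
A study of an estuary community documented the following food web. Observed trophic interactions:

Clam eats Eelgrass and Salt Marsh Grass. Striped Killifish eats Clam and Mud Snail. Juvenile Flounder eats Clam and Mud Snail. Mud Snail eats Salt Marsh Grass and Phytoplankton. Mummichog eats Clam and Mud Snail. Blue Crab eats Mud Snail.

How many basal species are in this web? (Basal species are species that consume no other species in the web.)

3

Basal species (no prey listed): Eelgrass, Salt Marsh Grass, Phytoplankton.
Count: 3.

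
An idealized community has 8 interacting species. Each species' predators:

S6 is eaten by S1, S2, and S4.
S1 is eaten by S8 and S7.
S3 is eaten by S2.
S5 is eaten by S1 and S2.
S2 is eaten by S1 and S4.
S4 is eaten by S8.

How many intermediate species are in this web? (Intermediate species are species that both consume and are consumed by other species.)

Intermediate species (has both prey and predators): S2, S1, S4.
Count: 3.

3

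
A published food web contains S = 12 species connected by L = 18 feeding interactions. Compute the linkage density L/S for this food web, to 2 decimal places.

L/S = 1.50

There are L = 18 links among S = 12 species.
L/S = 18/12 = 1.5000 ≈ 1.50.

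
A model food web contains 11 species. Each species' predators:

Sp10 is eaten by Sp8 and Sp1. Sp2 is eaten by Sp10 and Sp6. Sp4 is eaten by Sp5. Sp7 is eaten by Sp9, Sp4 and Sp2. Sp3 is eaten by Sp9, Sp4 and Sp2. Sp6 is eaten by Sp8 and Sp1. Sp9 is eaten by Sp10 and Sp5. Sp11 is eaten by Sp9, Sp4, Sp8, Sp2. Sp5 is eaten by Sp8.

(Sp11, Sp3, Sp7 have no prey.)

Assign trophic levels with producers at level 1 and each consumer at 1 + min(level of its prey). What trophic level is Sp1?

Sp11 is a producer → level 1.
Sp2 eats Sp11 → level 2.
Sp10 eats Sp2 → level 3.
Sp1 eats Sp10 → level 4.
No prey of Sp1 is below level 3, so 4 is the minimum.

Trophic level 4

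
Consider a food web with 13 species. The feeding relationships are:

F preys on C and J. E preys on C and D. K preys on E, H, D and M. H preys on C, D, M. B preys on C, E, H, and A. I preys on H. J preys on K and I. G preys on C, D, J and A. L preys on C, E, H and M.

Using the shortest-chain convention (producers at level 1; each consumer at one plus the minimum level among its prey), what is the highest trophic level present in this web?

3

Producers (level 1): D, C, A, M.
Following each consumer down to its lowest-level prey: D → K → J (levels 1 through 3).
All prey of J (K 2, I 3) are at level 2 or above, so J is at level 1 + 2 = 3.
Every consumer has at least one prey at level 2 or below, so none exceeds level 3.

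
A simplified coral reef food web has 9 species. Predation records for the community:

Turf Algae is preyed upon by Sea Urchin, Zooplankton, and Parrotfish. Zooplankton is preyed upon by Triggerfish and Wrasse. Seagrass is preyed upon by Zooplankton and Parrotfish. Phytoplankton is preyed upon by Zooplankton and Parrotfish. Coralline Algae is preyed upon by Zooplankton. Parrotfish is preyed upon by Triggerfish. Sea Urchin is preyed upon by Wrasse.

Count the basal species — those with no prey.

Basal species (no prey listed): Turf Algae, Coralline Algae, Phytoplankton, Seagrass.
Count: 4.

4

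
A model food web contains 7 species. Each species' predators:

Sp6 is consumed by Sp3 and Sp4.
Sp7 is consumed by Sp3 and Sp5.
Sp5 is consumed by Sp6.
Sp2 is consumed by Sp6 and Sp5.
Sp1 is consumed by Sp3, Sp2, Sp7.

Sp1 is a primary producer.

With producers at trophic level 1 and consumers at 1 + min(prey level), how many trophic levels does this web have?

4

Producers (level 1): Sp1.
Following each consumer down to its lowest-level prey: Sp1 → Sp2 → Sp6 → Sp4 (levels 1 through 4).
All prey of Sp4 (Sp6 3) are at level 3 or above, so Sp4 is at level 1 + 3 = 4.
Every consumer has at least one prey at level 3 or below, so none exceeds level 4.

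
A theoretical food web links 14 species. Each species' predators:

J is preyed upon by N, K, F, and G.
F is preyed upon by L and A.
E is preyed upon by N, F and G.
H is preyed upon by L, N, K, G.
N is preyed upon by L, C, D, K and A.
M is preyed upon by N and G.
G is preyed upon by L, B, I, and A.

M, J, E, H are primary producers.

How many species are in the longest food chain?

One longest chain: M → N → L.
It has 3 species and 2 links.

3 species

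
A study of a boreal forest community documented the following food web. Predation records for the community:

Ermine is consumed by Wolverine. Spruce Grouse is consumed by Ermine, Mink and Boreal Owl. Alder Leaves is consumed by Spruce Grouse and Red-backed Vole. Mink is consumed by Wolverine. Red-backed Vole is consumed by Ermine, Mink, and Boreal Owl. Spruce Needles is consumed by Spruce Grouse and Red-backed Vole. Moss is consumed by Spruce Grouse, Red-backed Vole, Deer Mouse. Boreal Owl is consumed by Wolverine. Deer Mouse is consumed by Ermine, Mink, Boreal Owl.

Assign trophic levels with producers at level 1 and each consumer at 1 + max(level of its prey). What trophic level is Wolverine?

Trophic level 4

Alder Leaves is a producer → level 1.
Spruce Grouse eats Alder Leaves (level 1); other prey at levels: Spruce Needles 1, Moss 1 → level 2.
Mink eats Spruce Grouse (level 2); other prey at levels: Red-backed Vole 2, Deer Mouse 2 → level 3.
Wolverine eats Mink (level 3); other prey at levels: Ermine 3, Boreal Owl 3 → level 4.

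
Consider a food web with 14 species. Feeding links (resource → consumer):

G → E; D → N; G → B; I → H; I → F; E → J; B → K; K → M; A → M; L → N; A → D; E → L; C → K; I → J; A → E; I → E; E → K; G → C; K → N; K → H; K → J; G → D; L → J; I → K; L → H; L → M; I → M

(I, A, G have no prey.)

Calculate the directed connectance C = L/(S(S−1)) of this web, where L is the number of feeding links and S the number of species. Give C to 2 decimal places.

C = 0.15

The web has S = 14 species and L = 27 feeding links.
C = L / (S(S−1)) = 27 / 182 = 0.1484 ≈ 0.15.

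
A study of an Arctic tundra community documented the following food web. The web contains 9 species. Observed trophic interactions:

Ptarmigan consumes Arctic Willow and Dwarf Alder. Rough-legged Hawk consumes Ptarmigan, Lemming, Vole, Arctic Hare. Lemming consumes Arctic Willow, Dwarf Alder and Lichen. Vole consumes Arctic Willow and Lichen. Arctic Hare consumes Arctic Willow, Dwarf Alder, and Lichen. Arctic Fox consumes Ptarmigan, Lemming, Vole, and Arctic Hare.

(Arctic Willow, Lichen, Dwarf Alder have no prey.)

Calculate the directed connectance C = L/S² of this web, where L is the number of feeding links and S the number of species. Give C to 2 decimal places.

C = 0.22

The web has S = 9 species and L = 18 feeding links.
C = L / S² = 18 / 81 = 0.2222 ≈ 0.22.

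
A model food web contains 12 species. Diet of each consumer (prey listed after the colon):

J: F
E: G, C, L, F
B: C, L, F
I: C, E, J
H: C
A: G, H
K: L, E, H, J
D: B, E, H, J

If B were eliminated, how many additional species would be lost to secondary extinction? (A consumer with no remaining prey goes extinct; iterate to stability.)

Remove B.
Every predator of it retains at least one other prey: D still has E, H, J.
No consumer loses all prey, so no secondary extinctions occur.

0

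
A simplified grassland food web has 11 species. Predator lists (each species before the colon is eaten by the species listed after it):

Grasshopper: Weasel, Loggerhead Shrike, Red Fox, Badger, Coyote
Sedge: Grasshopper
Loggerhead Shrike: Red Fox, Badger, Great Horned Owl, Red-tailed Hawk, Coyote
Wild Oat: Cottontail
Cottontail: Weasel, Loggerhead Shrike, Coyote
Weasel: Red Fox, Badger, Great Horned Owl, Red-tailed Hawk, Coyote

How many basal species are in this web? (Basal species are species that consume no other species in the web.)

2

Basal species (no prey listed): Wild Oat, Sedge.
Count: 2.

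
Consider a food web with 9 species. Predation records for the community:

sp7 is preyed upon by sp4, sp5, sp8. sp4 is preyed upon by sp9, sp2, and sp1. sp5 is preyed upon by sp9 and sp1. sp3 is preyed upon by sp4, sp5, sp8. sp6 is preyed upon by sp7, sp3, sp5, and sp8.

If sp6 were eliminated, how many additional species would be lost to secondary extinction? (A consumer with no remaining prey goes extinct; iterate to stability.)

8

Remove sp6.
Round 1: sp3 (all prey gone), sp7 (all prey gone) → extinct.
Round 2: sp8 (all prey gone), sp5 (all prey gone), sp4 (all prey gone) → extinct.
Round 3: sp1 (all prey gone), sp2 (all prey gone), sp9 (all prey gone) → extinct.
No further losses. Total secondary extinctions: 8.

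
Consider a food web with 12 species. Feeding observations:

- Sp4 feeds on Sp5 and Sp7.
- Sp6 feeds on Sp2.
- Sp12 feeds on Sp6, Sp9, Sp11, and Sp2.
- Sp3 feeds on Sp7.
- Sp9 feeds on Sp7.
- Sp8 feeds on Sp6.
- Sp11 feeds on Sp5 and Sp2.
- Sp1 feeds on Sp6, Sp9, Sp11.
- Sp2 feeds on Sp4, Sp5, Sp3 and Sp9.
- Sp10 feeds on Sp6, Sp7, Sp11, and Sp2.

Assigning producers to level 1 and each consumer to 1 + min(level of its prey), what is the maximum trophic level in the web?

Producers (level 1): Sp5, Sp7.
Following each consumer down to its lowest-level prey: Sp5 → Sp2 → Sp6 → Sp8 (levels 1 through 4).
All prey of Sp8 (Sp6 3) are at level 3 or above, so Sp8 is at level 1 + 3 = 4.
Every consumer has at least one prey at level 3 or below, so none exceeds level 4.

4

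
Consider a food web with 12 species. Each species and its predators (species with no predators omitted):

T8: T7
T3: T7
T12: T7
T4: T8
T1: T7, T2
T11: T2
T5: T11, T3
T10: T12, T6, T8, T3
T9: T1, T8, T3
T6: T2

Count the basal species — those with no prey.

4

Basal species (no prey listed): T9, T5, T10, T4.
Count: 4.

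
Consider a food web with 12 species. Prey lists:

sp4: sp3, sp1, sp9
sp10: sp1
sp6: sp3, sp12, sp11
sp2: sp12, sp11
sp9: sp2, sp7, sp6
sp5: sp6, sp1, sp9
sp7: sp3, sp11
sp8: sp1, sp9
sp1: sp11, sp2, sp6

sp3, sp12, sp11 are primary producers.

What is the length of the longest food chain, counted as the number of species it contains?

One longest chain: sp12 → sp2 → sp1 → sp4.
It has 4 species and 3 links.

4 species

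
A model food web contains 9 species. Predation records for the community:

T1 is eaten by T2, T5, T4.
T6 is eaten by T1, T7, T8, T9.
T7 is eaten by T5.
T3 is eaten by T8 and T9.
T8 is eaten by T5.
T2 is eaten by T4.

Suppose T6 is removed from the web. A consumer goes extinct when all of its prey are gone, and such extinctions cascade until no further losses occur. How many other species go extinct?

4

Remove T6.
Round 1: T1 (all prey gone), T7 (all prey gone) → extinct.
Round 2: T2 (all prey gone) → extinct.
Round 3: T4 (all prey gone) → extinct.
No further losses. Total secondary extinctions: 4.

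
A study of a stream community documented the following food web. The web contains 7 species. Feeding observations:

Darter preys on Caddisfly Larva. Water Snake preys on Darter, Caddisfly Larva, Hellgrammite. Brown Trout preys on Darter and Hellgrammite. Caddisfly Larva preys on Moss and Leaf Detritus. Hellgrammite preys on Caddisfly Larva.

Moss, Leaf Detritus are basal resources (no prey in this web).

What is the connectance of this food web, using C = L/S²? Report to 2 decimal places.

The web has S = 7 species and L = 9 feeding links.
C = L / S² = 9 / 49 = 0.1837 ≈ 0.18.

C = 0.18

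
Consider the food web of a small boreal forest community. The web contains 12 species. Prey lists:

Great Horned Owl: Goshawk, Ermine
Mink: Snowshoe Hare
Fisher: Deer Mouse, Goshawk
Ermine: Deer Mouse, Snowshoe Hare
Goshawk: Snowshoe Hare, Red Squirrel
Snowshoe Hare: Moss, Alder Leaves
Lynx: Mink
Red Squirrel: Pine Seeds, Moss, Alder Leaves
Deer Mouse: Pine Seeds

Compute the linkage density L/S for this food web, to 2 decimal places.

L/S = 1.33

There are L = 16 links among S = 12 species.
L/S = 16/12 = 1.3333 ≈ 1.33.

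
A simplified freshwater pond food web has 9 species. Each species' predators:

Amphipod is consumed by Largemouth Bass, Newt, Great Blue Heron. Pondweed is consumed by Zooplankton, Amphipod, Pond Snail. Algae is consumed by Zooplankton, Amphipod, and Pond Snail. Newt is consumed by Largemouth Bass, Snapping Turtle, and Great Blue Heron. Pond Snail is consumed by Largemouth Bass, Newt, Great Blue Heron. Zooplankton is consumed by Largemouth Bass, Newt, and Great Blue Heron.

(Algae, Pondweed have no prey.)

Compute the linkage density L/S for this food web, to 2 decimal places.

There are L = 18 links among S = 9 species.
L/S = 18/9 = 2.0000 ≈ 2.00.

L/S = 2.00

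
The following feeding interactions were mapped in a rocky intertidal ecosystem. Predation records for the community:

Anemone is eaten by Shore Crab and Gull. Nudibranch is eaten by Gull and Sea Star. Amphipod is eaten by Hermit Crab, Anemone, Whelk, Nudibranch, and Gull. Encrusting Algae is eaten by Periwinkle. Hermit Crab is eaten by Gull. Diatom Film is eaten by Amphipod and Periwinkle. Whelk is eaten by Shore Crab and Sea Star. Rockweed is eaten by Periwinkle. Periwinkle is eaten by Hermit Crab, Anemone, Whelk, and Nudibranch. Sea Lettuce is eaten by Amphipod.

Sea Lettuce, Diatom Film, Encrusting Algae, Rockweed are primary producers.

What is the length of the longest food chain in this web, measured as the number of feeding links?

One longest chain: Diatom Film → Periwinkle → Anemone → Gull.
It has 4 species and 3 links.

3 links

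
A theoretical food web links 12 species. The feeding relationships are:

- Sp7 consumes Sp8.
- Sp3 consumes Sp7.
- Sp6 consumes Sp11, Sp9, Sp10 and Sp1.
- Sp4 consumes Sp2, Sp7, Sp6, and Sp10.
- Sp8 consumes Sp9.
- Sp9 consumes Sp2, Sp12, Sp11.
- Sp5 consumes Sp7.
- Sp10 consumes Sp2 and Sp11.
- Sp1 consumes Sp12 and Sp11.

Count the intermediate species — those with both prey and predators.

6

Intermediate species (has both prey and predators): Sp1, Sp9, Sp10, Sp8, Sp6, Sp7.
Count: 6.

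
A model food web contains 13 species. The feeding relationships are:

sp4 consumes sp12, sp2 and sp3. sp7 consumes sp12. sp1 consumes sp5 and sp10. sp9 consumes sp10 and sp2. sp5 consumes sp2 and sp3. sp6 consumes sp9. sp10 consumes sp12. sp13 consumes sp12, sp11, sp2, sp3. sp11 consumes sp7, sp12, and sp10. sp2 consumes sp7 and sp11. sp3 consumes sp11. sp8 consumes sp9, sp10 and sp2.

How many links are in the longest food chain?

One longest chain: sp12 → sp10 → sp11 → sp2 → sp5 → sp1.
It has 6 species and 5 links.

5 links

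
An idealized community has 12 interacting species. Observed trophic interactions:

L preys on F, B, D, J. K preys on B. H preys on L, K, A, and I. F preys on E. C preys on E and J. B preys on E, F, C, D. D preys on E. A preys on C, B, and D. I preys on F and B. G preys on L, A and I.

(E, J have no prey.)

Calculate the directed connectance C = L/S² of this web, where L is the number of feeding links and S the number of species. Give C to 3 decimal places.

C = 0.174

The web has S = 12 species and L = 25 feeding links.
C = L / S² = 25 / 144 = 0.1736 ≈ 0.174.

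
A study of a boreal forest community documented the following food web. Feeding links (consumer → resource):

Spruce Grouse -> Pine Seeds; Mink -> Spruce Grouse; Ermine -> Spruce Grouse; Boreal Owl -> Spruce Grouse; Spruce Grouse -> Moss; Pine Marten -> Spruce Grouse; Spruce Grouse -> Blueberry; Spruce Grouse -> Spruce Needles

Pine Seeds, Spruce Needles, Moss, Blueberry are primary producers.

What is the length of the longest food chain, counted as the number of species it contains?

One longest chain: Pine Seeds → Spruce Grouse → Boreal Owl.
It has 3 species and 2 links.

3 species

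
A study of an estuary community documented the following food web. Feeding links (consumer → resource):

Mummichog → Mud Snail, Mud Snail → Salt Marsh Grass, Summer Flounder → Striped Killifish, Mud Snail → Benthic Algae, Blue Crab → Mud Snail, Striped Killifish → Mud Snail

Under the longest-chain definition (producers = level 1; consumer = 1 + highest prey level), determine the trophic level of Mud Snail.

Trophic level 2

Salt Marsh Grass is a producer → level 1.
Mud Snail eats Salt Marsh Grass (level 1); other prey at levels: Benthic Algae 1 → level 2.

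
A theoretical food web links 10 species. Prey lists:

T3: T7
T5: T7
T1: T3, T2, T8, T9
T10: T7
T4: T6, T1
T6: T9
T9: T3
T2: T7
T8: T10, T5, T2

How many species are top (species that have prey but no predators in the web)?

1

Top species (has prey, but nothing eats it): T4.
Count: 1.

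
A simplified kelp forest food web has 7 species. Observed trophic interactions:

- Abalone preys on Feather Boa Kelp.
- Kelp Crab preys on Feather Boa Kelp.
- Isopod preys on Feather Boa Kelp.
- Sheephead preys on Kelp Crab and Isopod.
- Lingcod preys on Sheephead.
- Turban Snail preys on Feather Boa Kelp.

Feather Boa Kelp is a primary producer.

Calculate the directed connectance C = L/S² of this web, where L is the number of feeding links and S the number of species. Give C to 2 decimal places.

The web has S = 7 species and L = 7 feeding links.
C = L / S² = 7 / 49 = 0.1429 ≈ 0.14.

C = 0.14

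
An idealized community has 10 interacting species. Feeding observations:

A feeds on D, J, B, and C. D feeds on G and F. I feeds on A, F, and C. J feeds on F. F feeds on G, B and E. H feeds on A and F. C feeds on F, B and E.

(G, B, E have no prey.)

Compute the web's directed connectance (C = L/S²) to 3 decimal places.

The web has S = 10 species and L = 18 feeding links.
C = L / S² = 18 / 100 = 0.1800 ≈ 0.180.

C = 0.180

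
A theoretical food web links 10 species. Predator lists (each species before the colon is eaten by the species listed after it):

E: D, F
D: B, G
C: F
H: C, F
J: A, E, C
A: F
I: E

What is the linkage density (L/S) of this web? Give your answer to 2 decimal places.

L/S = 1.20

There are L = 12 links among S = 10 species.
L/S = 12/10 = 1.2000 ≈ 1.20.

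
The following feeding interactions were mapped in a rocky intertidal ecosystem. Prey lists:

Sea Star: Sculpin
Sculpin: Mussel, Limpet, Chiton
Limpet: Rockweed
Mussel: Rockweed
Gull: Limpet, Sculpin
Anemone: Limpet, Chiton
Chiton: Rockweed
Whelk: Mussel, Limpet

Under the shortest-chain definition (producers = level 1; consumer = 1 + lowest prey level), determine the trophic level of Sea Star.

Trophic level 4

Rockweed is a producer → level 1.
Mussel eats Rockweed → level 2.
Sculpin eats Mussel → level 3.
Sea Star eats Sculpin → level 4.
No prey of Sea Star is below level 3, so 4 is the minimum.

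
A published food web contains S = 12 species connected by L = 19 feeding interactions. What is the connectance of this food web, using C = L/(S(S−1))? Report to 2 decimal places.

The web has S = 12 species and L = 19 feeding links.
C = L / (S(S−1)) = 19 / 132 = 0.1439 ≈ 0.14.

C = 0.14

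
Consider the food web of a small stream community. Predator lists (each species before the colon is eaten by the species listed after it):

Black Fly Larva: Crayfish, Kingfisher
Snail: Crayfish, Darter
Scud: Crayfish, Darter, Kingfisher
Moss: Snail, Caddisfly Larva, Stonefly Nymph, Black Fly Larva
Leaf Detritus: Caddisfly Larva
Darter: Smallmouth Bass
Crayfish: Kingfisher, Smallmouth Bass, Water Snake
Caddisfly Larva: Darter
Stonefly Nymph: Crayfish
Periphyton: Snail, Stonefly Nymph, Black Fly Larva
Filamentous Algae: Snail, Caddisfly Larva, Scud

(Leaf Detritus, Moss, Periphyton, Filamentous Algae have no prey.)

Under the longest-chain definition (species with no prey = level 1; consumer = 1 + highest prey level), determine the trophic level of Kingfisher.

Trophic level 4

Filamentous Algae has no prey (basal) → level 1.
Scud eats Filamentous Algae → level 2.
Crayfish eats Scud (level 2); other prey at levels: Snail 2, Stonefly Nymph 2, Black Fly Larva 2 → level 3.
Kingfisher eats Crayfish (level 3); other prey at levels: Black Fly Larva 2, Scud 2 → level 4.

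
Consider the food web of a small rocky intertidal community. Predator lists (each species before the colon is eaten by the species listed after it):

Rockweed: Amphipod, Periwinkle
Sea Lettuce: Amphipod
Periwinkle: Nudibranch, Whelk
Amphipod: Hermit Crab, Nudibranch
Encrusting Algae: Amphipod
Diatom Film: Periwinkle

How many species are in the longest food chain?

3 species

One longest chain: Sea Lettuce → Amphipod → Hermit Crab.
It has 3 species and 2 links.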